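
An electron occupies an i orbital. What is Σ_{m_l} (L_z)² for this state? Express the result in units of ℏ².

Σ(L_z)² = 182 ℏ²

An i state has l = 6.
The allowed m_l values are -6, -5, -4, -3, -2, -1, 0, 1, 2, 3, 4, 5, 6.
Σ m_l² = l(l+1)(2l+1)/3 = 6·7·13/3 = 182.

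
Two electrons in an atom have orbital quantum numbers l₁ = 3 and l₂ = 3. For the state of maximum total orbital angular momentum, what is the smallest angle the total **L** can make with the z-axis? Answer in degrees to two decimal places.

θ_min ≈ 22.21°

L runs from |3 − 3| = 0 to 3 + 3 = 6.
So L can be 0, 1, 2, 3, 4, 5, 6.
The maximum is L = 6, with |L_tot| = ℏ√(6·7) = √42 ℏ.
The minimum angle with z is arccos(6/√42) ≈ 22.21°.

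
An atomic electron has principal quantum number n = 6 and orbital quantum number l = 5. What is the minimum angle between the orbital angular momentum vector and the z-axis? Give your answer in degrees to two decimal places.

|L|² = l(l+1)ℏ² = 30ℏ², so |L| = √30 ℏ.
The smallest angle corresponds to the largest L_z, i.e. m_l = l = 5, giving L_z = 5ℏ.
cos θ_min = 5/√30, so θ_min ≈ 24.09°.

θ_min ≈ 24.09°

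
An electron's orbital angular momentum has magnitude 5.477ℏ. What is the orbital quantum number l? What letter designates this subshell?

|L| = ℏ√(l(l+1)), so l(l+1) = 30.
Solving: l = 5.

l = 5 (h orbital)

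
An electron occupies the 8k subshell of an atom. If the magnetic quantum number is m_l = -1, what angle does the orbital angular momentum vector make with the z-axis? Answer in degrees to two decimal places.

θ ≈ 97.68°

8k means n = 8, l = 7.
|L| = ℏ√(l(l+1)) = 2√14 ℏ.
L_z = m_l ℏ = −1ℏ.
cos θ = L_z/|L| = -1/√56, so θ ≈ 97.68°.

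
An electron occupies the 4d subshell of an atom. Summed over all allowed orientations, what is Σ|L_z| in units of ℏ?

Σ|L_z| = 6 ℏ

The 4d subshell has l = 2.
The allowed m_l values are -2, -1, 0, 1, 2.
Σ|m_l| = l(l+1) = 6.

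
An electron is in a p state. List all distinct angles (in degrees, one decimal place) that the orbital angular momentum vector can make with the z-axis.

For a p orbital, l = 1.
|L| = ℏ√(l(l+1)) = √2 ℏ.
cos θ = m_l/√2 for each m_l ∈ {-1, 0, 1}.

θ ∈ {45.0°, 90.0°, 135.0°}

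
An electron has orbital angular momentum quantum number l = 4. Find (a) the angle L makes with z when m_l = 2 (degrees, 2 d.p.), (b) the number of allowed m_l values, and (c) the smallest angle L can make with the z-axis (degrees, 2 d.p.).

For m_l = 2: cos θ = 2/√20, θ ≈ 63.43°.
There are 2l+1 = 9 values of m_l.
cos θ_min = 4/√20, so θ_min ≈ 26.57°.

θ(m_l=2) ≈ 63.43°; 9 values; θ_min ≈ 26.57°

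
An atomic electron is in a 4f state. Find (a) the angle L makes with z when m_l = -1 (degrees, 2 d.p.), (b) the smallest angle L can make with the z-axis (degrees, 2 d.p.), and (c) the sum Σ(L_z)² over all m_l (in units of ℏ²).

θ(m_l=-1) ≈ 106.78°; θ_min ≈ 30.00°; Σ(L_z)² = 28 ℏ²

The 4f subshell has l = 3.
For m_l = -1: cos θ = -1/√12, θ ≈ 106.78°.
cos θ_min = 3/√12, so θ_min ≈ 30.00°.
Σ m_l² = 28, so Σ(L_z)² = 28 ℏ².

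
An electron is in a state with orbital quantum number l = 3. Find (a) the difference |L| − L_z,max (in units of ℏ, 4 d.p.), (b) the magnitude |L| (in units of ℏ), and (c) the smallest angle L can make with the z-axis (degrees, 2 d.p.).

|L|−L_z,max ≈ 0.4641ℏ; |L| = 2√3 ℏ ≈ 3.464ℏ; θ_min ≈ 30.00°

|L| − L_z,max = (2√3 − 3)ℏ ≈ 0.4641ℏ.
|L| = ℏ√(3·4) = 2√3 ℏ ≈ 3.464ℏ.
cos θ_min = 3/√12, so θ_min ≈ 30.00°.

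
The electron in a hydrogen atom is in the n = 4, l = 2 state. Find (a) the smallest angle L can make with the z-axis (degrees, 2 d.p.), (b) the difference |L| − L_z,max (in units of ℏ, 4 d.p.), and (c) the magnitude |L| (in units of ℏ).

θ_min ≈ 35.26°; |L|−L_z,max ≈ 0.4495ℏ; |L| = √6 ℏ ≈ 2.449ℏ

cos θ_min = 2/√6, so θ_min ≈ 35.26°.
|L| − L_z,max = (√6 − 2)ℏ ≈ 0.4495ℏ.
|L| = ℏ√(2·3) = √6 ℏ ≈ 2.449ℏ.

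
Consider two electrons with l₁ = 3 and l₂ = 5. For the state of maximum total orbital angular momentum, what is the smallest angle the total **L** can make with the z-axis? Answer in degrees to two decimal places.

By the triangle rule, |l₁ − l₂| ≤ L ≤ l₁ + l₂.
L ∈ {2, 3, 4, 5, 6, 7, 8}.
The maximum is L = 8, with |L_tot| = ℏ√(8·9) = 6√2 ℏ.
The minimum angle with z is arccos(8/√72) ≈ 19.47°.

θ_min ≈ 19.47°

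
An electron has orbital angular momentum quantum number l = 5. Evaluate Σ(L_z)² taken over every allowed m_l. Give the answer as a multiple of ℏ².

Σ(L_z)² = 110 ℏ²

m_l ∈ {-5, -4, -3, -2, -1, 0, 1, 2, 3, 4, 5}.
Summing m² from −5 to 5: Σ m_l² = 110.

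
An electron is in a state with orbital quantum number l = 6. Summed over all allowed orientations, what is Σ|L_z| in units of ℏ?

Σ|L_z| = 42 ℏ

m_l runs from −6 to 6, i.e. {-6, -5, -4, -3, -2, -1, 0, 1, 2, 3, 4, 5, 6}.
Σ|m_l| = l(l+1) = 42.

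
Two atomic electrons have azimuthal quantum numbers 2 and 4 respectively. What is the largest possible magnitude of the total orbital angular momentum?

Angular momentum addition gives L = |l₁ − l₂|, …, l₁ + l₂.
So L can be 2, 3, 4, 5, 6.
The largest magnitude corresponds to L = 6: |L_tot| = ℏ√(6·7) = √42 ℏ.

|L_tot|_max = √42 ℏ ≈ 6.481ℏ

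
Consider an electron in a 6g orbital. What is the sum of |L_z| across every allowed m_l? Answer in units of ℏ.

Σ|L_z| = 20 ℏ

The 6g subshell has l = 4.
The allowed m_l values are -4, -3, -2, -1, 0, 1, 2, 3, 4.
Σ|m_l| = 2·4(4+1)/2 = 20.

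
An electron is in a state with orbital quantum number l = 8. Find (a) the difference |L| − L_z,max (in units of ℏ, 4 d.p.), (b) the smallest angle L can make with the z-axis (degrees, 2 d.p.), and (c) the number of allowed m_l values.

|L|−L_z,max ≈ 0.4853ℏ; θ_min ≈ 19.47°; 17 values

|L| − L_z,max = (6√2 − 8)ℏ ≈ 0.4853ℏ.
cos θ_min = 8/√72, so θ_min ≈ 19.47°.
There are 2l+1 = 17 values of m_l.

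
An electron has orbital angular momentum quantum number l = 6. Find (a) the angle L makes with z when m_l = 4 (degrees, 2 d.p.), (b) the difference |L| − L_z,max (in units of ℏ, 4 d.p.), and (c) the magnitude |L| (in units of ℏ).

θ(m_l=4) ≈ 51.89°; |L|−L_z,max ≈ 0.4807ℏ; |L| = √42 ℏ ≈ 6.481ℏ

For m_l = 4: cos θ = 4/√42, θ ≈ 51.89°.
|L| − L_z,max = (√42 − 6)ℏ ≈ 0.4807ℏ.
|L| = ℏ√(6·7) = √42 ℏ ≈ 6.481ℏ.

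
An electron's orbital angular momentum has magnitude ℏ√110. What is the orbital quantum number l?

|L| = ℏ√(l(l+1)), so l(l+1) = 110.
The positive root is l = 10.

l = 10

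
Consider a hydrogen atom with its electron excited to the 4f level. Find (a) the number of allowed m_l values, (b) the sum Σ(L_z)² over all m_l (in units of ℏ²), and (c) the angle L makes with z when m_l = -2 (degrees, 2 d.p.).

7 values; Σ(L_z)² = 28 ℏ²; θ(m_l=-2) ≈ 125.26°

The 4f level has l = 3.
There are 2l+1 = 7 values of m_l.
Σ m_l² = 28, so Σ(L_z)² = 28 ℏ².
For m_l = -2: cos θ = -2/√12, θ ≈ 125.26°.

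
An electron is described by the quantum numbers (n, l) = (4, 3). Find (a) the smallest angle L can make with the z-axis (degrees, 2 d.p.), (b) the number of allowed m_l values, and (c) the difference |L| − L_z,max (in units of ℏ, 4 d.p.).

cos θ_min = 3/√12, so θ_min ≈ 30.00°.
There are 2l+1 = 7 values of m_l.
|L| − L_z,max = (2√3 − 3)ℏ ≈ 0.4641ℏ.

θ_min ≈ 30.00°; 7 values; |L|−L_z,max ≈ 0.4641ℏ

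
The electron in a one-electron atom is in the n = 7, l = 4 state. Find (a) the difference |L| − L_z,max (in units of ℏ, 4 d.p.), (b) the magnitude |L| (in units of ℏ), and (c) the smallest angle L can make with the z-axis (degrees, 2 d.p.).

|L|−L_z,max ≈ 0.4721ℏ; |L| = 2√5 ℏ ≈ 4.472ℏ; θ_min ≈ 26.57°

|L| − L_z,max = (2√5 − 4)ℏ ≈ 0.4721ℏ.
|L| = ℏ√(4·5) = 2√5 ℏ ≈ 4.472ℏ.
cos θ_min = 4/√20, so θ_min ≈ 26.57°.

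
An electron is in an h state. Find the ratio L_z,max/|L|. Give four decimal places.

L_z,max/|L| = 0.9129

The letter h corresponds to l = 5.
|L| = √30 ℏ ≈ 5.4772ℏ, while L_z,max = lℏ = 5ℏ.
L_z,max/|L| = 5/√30 = 0.9129.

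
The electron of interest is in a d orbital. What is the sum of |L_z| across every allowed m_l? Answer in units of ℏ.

For a d orbital, l = 2.
m_l runs from −2 to 2, i.e. {-2, -1, 0, 1, 2}.
Σ|m_l| = l(l+1) = 6.

Σ|L_z| = 6 ℏ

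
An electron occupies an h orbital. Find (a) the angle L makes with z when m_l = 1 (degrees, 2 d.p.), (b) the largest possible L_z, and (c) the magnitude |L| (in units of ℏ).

θ(m_l=1) ≈ 79.48°; L_z,max = 5ℏ; |L| = √30 ℏ ≈ 5.477ℏ

The letter h corresponds to l = 5.
For m_l = 1: cos θ = 1/√30, θ ≈ 79.48°.
L_z,max = lℏ = 5ℏ.
|L| = ℏ√(5·6) = √30 ℏ ≈ 5.477ℏ.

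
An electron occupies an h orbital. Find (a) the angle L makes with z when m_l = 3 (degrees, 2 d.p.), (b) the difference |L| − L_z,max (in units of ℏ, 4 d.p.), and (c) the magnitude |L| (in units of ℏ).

An h state has l = 5.
For m_l = 3: cos θ = 3/√30, θ ≈ 56.79°.
|L| − L_z,max = (√30 − 5)ℏ ≈ 0.4772ℏ.
|L| = ℏ√(5·6) = √30 ℏ ≈ 5.477ℏ.

θ(m_l=3) ≈ 56.79°; |L|−L_z,max ≈ 0.4772ℏ; |L| = √30 ℏ ≈ 5.477ℏ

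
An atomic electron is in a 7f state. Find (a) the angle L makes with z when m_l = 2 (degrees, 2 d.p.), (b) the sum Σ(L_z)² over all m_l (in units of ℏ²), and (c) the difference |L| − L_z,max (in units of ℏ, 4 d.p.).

The 7f subshell has l = 3.
For m_l = 2: cos θ = 2/√12, θ ≈ 54.74°.
Σ m_l² = 28, so Σ(L_z)² = 28 ℏ².
|L| − L_z,max = (2√3 − 3)ℏ ≈ 0.4641ℏ.

θ(m_l=2) ≈ 54.74°; Σ(L_z)² = 28 ℏ²; |L|−L_z,max ≈ 0.4641ℏ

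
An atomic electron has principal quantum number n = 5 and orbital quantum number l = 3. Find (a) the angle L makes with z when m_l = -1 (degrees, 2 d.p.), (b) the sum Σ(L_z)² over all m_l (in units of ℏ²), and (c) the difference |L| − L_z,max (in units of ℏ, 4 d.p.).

For m_l = -1: cos θ = -1/√12, θ ≈ 106.78°.
Σ m_l² = 28, so Σ(L_z)² = 28 ℏ².
|L| − L_z,max = (2√3 − 3)ℏ ≈ 0.4641ℏ.

θ(m_l=-1) ≈ 106.78°; Σ(L_z)² = 28 ℏ²; |L|−L_z,max ≈ 0.4641ℏ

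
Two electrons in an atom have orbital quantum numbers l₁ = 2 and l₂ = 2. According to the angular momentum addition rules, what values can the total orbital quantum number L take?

By the triangle rule, |l₁ − l₂| ≤ L ≤ l₁ + l₂.
Allowed values: L = 0, 1, 2, 3, 4.

L = 0, 1, 2, 3, 4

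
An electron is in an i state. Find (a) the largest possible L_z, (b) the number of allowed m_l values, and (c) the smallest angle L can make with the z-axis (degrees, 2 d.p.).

An i state has l = 6.
L_z,max = lℏ = 6ℏ.
There are 2l+1 = 13 values of m_l.
cos θ_min = 6/√42, so θ_min ≈ 22.21°.

L_z,max = 6ℏ; 13 values; θ_min ≈ 22.21°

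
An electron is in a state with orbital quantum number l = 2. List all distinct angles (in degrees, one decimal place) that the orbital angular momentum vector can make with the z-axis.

|L| = ℏ√(l(l+1)) = √6 ℏ.
cos θ = m_l/√6 for each m_l ∈ {-2, -1, 0, 1, 2}.

θ ∈ {35.3°, 65.9°, 90.0°, 114.1°, 144.7°}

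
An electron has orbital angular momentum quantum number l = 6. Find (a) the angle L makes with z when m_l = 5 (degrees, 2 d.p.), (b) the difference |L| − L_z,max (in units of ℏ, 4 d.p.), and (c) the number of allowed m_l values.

For m_l = 5: cos θ = 5/√42, θ ≈ 39.51°.
|L| − L_z,max = (√42 − 6)ℏ ≈ 0.4807ℏ.
There are 2l+1 = 13 values of m_l.

θ(m_l=5) ≈ 39.51°; |L|−L_z,max ≈ 0.4807ℏ; 13 values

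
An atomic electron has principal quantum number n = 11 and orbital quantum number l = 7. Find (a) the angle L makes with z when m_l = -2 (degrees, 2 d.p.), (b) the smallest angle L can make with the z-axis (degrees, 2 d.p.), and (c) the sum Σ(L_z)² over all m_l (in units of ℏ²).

θ(m_l=-2) ≈ 105.50°; θ_min ≈ 20.70°; Σ(L_z)² = 280 ℏ²

For m_l = -2: cos θ = -2/√56, θ ≈ 105.50°.
cos θ_min = 7/√56, so θ_min ≈ 20.70°.
Σ m_l² = 280, so Σ(L_z)² = 280 ℏ².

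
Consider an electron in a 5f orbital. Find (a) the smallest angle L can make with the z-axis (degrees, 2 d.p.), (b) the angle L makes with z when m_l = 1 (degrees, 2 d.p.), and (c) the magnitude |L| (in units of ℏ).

θ_min ≈ 30.00°; θ(m_l=1) ≈ 73.22°; |L| = 2√3 ℏ ≈ 3.464ℏ

The 5f subshell has l = 3.
cos θ_min = 3/√12, so θ_min ≈ 30.00°.
For m_l = 1: cos θ = 1/√12, θ ≈ 73.22°.
|L| = ℏ√(3·4) = 2√3 ℏ ≈ 3.464ℏ.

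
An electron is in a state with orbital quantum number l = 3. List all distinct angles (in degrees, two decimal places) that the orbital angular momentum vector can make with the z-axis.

|L|² = l(l+1)ℏ² = 12ℏ², so |L| = 2√3 ℏ.
cos θ = m_l/√12 for each m_l ∈ {-3, -2, -1, 0, 1, 2, 3}.

θ ∈ {30.00°, 54.74°, 73.22°, 90.00°, 106.78°, 125.26°, 150.00°}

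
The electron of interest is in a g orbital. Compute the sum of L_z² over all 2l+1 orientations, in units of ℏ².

The letter g corresponds to l = 4.
The allowed m_l values are -4, -3, -2, -1, 0, 1, 2, 3, 4.
Summing m² from −4 to 4: Σ m_l² = 60.

Σ(L_z)² = 60 ℏ²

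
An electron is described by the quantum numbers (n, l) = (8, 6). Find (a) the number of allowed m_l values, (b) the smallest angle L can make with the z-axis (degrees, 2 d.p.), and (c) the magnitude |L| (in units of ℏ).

13 values; θ_min ≈ 22.21°; |L| = √42 ℏ ≈ 6.481ℏ

There are 2l+1 = 13 values of m_l.
cos θ_min = 6/√42, so θ_min ≈ 22.21°.
|L| = ℏ√(6·7) = √42 ℏ ≈ 6.481ℏ.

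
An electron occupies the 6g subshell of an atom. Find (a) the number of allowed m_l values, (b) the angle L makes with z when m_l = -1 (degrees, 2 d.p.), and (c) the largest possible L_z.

9 values; θ(m_l=-1) ≈ 102.92°; L_z,max = 4ℏ

For 6g, l = 4.
There are 2l+1 = 9 values of m_l.
For m_l = -1: cos θ = -1/√20, θ ≈ 102.92°.
L_z,max = lℏ = 4ℏ.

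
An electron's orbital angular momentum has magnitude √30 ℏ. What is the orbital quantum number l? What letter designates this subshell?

|L| = ℏ√(l(l+1)), so l(l+1) = 30.
The positive root is l = 5.

l = 5 (h orbital)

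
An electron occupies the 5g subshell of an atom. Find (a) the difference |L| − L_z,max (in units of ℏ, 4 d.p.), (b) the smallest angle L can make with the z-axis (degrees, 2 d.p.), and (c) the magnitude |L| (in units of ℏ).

|L|−L_z,max ≈ 0.4721ℏ; θ_min ≈ 26.57°; |L| = 2√5 ℏ ≈ 4.472ℏ

The 5g subshell has l = 4.
|L| − L_z,max = (2√5 − 4)ℏ ≈ 0.4721ℏ.
cos θ_min = 4/√20, so θ_min ≈ 26.57°.
|L| = ℏ√(4·5) = 2√5 ℏ ≈ 4.472ℏ.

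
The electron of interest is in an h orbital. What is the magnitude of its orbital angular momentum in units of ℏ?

An h state has l = 5.
|L| = ℏ√(l(l+1)) = ℏ√(5·6) = √30 ℏ

|L| = √30 ℏ ≈ 5.477ℏ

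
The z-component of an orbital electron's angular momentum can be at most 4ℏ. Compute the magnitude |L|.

The maximum L_z equals lℏ, giving l = 4.
|L| = ℏ√(l(l+1)) = 2√5 ℏ.

|L| = 2√5 ℏ ≈ 4.472ℏ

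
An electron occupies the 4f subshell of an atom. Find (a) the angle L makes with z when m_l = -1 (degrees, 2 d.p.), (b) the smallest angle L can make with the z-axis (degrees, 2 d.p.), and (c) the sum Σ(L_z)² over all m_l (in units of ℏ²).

θ(m_l=-1) ≈ 106.78°; θ_min ≈ 30.00°; Σ(L_z)² = 28 ℏ²

4f means n = 4, l = 3.
For m_l = -1: cos θ = -1/√12, θ ≈ 106.78°.
cos θ_min = 3/√12, so θ_min ≈ 30.00°.
Σ m_l² = 28, so Σ(L_z)² = 28 ℏ².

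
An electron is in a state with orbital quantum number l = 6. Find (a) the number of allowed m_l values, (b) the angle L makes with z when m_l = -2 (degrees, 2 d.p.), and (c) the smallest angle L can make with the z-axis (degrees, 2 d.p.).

There are 2l+1 = 13 values of m_l.
For m_l = -2: cos θ = -2/√42, θ ≈ 107.98°.
cos θ_min = 6/√42, so θ_min ≈ 22.21°.

13 values; θ(m_l=-2) ≈ 107.98°; θ_min ≈ 22.21°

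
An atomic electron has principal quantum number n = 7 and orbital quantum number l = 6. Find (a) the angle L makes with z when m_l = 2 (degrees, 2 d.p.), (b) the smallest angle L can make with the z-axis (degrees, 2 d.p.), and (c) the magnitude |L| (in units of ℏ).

θ(m_l=2) ≈ 72.02°; θ_min ≈ 22.21°; |L| = √42 ℏ ≈ 6.481ℏ

For m_l = 2: cos θ = 2/√42, θ ≈ 72.02°.
cos θ_min = 6/√42, so θ_min ≈ 22.21°.
|L| = ℏ√(6·7) = √42 ℏ ≈ 6.481ℏ.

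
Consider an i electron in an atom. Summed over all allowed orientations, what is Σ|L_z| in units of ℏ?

An i state has l = 6.
m_l runs from −6 to 6, i.e. {-6, -5, -4, -3, -2, -1, 0, 1, 2, 3, 4, 5, 6}.
Σ|m_l| = 2·6(6+1)/2 = 42.

Σ|L_z| = 42 ℏ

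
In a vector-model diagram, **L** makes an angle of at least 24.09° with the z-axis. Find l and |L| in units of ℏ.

l = 5, |L| = √30 ℏ ≈ 5.477ℏ

cos θ_min = l/√(l(l+1)) = √(l/(l+1)), so l/(l+1) = cos²(24.09°) = 0.8334.
Solving: l = 5.
Then |L| = ℏ√(5·6) = √30 ℏ.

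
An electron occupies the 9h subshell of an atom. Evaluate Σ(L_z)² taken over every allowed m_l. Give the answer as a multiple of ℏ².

The 9h subshell has l = 5.
The allowed m_l values are -5, -4, -3, -2, -1, 0, 1, 2, 3, 4, 5.
Σ m_l² = l(l+1)(2l+1)/3 = 5·6·11/3 = 110.

Σ(L_z)² = 110 ℏ²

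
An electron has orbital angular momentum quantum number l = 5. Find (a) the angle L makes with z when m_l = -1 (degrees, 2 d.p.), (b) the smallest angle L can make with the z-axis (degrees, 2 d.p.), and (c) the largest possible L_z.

For m_l = -1: cos θ = -1/√30, θ ≈ 100.52°.
cos θ_min = 5/√30, so θ_min ≈ 24.09°.
L_z,max = lℏ = 5ℏ.

θ(m_l=-1) ≈ 100.52°; θ_min ≈ 24.09°; L_z,max = 5ℏ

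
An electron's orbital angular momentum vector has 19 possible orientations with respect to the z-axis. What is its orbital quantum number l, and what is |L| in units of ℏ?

l = 9, |L| = 3√10 ℏ ≈ 9.487ℏ

19 = 2l + 1, so l = (19−1)/2 = 9.
|L| = ℏ√(l(l+1)) = ℏ√(9·10) = 3√10 ℏ.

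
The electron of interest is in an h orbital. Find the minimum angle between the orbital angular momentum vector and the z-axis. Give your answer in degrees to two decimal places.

The letter h corresponds to l = 5.
|L|² = l(l+1)ℏ² = 30ℏ², so |L| = √30 ℏ.
The smallest angle corresponds to the largest L_z, i.e. m_l = l = 5, giving L_z = 5ℏ.
cos θ_min = 5/√30, so θ_min ≈ 24.09°.

θ_min ≈ 24.09°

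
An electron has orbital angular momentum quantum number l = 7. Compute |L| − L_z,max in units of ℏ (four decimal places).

|L| − L_z,max ≈ 0.4833ℏ

|L| = 2√14 ℏ ≈ 7.4833ℏ, while L_z,max = lℏ = 7ℏ.
The difference is (2√14 − 7)ℏ ≈ 0.4833ℏ.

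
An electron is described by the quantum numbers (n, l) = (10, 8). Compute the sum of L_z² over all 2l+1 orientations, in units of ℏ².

Σ(L_z)² = 408 ℏ²

m_l runs from −8 to 8, i.e. {-8, -7, -6, -5, -4, -3, -2, -1, 0, 1, 2, 3, 4, 5, 6, 7, 8}.
Σ m_l² = 2·(1 + 4 + 9 + 16 + 25 + 36 + 49 + 64) = 408.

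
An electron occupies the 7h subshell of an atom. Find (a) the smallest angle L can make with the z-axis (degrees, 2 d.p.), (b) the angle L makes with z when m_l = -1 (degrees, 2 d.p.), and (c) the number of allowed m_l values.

θ_min ≈ 24.09°; θ(m_l=-1) ≈ 100.52°; 11 values

The 7h subshell has l = 5.
cos θ_min = 5/√30, so θ_min ≈ 24.09°.
For m_l = -1: cos θ = -1/√30, θ ≈ 100.52°.
There are 2l+1 = 11 values of m_l.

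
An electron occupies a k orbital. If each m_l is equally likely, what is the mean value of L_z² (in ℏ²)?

⟨L_z²⟩ = 18.67 ℏ²

For a k orbital, l = 7.
m_l runs from −7 to 7, i.e. {-7, -6, -5, -4, -3, -2, -1, 0, 1, 2, 3, 4, 5, 6, 7}.
⟨L_z²⟩ = ℏ²·l(l+1)/3 = 18.67ℏ².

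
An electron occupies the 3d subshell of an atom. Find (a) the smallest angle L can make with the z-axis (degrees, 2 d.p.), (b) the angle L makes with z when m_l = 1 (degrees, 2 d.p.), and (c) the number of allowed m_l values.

3d means n = 3, l = 2.
cos θ_min = 2/√6, so θ_min ≈ 35.26°.
For m_l = 1: cos θ = 1/√6, θ ≈ 65.91°.
There are 2l+1 = 5 values of m_l.

θ_min ≈ 35.26°; θ(m_l=1) ≈ 65.91°; 5 values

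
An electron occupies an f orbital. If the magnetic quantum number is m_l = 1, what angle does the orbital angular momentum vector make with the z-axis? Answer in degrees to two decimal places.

An f state has l = 3.
|L|² = l(l+1)ℏ² = 12ℏ², so |L| = 2√3 ℏ.
L_z = m_l ℏ = 1ℏ.
cos θ = L_z/|L| = 1/√12, so θ ≈ 73.22°.

θ ≈ 73.22°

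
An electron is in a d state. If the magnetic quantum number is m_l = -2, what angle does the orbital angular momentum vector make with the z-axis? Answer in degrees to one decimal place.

A d state has l = 2.
|L| = √(l(l+1)) ℏ = √6 ℏ.
L_z = m_l ℏ = −2ℏ.
cos θ = L_z/|L| = -2/√6, so θ ≈ 144.7°.

θ ≈ 144.7°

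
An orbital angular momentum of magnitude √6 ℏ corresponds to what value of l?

|L| = ℏ√(l(l+1)), so l(l+1) = 6.
l² + l − 6 = 0 ⇒ l = 2.

l = 2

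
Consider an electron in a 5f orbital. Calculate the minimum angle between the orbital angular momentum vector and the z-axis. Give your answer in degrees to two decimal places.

θ_min ≈ 30.00°

5f means n = 5, l = 3.
|L| = √(l(l+1)) ℏ = 2√3 ℏ.
The smallest angle corresponds to the largest L_z, i.e. m_l = l = 3, giving L_z = 3ℏ.
cos θ_min = 3/√12, so θ_min ≈ 30.00°.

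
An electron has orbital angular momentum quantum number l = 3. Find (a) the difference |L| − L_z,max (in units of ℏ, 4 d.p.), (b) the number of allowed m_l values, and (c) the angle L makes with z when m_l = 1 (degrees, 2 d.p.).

|L| − L_z,max = (2√3 − 3)ℏ ≈ 0.4641ℏ.
There are 2l+1 = 7 values of m_l.
For m_l = 1: cos θ = 1/√12, θ ≈ 73.22°.

|L|−L_z,max ≈ 0.4641ℏ; 7 values; θ(m_l=1) ≈ 73.22°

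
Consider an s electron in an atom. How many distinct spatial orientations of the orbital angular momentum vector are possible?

1

For an s orbital, l = 0.
The number of m_l values is 2l + 1 = 2·0 + 1 = 1.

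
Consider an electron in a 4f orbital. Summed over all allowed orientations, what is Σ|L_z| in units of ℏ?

Σ|L_z| = 12 ℏ

For 4f, l = 3.
The allowed m_l values are -3, -2, -1, 0, 1, 2, 3.
Σ|m_l| = l(l+1) = 12.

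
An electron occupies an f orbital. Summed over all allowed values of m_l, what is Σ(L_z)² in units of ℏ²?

Σ(L_z)² = 28 ℏ²

F corresponds to l = 3.
m_l ∈ {-3, -2, -1, 0, 1, 2, 3}.
Σ m_l² = l(l+1)(2l+1)/3 = 3·4·7/3 = 28.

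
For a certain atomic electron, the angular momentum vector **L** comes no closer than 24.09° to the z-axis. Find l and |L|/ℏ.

cos θ_min = l/√(l(l+1)) = √(l/(l+1)), so l/(l+1) = cos²(24.09°) = 0.8334.
Thus l = 0.8334/(1 − 0.8334) ≈ 5.
Then |L| = ℏ√(5·6) = √30 ℏ.

l = 5, |L| = √30 ℏ ≈ 5.477ℏ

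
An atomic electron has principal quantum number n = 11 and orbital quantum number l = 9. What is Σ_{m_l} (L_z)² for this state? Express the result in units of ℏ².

m_l runs from −9 to 9, i.e. {-9, -8, -7, -6, -5, -4, -3, -2, -1, 0, 1, 2, 3, 4, 5, 6, 7, 8, 9}.
Σ m_l² = 2·(1 + 4 + 9 + 16 + 25 + 36 + 49 + 64 + 81) = 570.

Σ(L_z)² = 570 ℏ²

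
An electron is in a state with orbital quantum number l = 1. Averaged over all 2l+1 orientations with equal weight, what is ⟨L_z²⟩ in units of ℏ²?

m_l ∈ {-1, 0, 1}.
Average of L_z² over 3 states: 2/3 ℏ² = 0.6667 ℏ².

⟨L_z²⟩ = 0.6667 ℏ²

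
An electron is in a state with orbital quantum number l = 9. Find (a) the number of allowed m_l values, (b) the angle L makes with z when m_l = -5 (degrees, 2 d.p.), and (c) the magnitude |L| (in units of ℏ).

There are 2l+1 = 19 values of m_l.
For m_l = -5: cos θ = -5/√90, θ ≈ 121.81°.
|L| = ℏ√(9·10) = 3√10 ℏ ≈ 9.487ℏ.

19 values; θ(m_l=-5) ≈ 121.81°; |L| = 3√10 ℏ ≈ 9.487ℏ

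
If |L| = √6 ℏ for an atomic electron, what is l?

l = 2

|L| = ℏ√(l(l+1)), so l(l+1) = 6.
Solving: l = 2.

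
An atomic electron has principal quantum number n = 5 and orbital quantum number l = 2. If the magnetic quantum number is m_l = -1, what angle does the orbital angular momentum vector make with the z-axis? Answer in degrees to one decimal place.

|L| = ℏ√(l(l+1)) = √6 ℏ.
L_z = m_l ℏ = −1ℏ.
cos θ = L_z/|L| = -1/√6, so θ ≈ 114.1°.

θ ≈ 114.1°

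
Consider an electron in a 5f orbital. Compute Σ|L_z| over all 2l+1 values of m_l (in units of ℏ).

Σ|L_z| = 12 ℏ

For 5f, l = 3.
m_l ∈ {-3, -2, -1, 0, 1, 2, 3}.
Σ|m_l| = 2(1+2+…+3) = 12.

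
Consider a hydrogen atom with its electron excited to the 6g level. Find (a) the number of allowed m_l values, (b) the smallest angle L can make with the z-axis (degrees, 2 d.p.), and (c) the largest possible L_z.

9 values; θ_min ≈ 26.57°; L_z,max = 4ℏ

The 6g level has l = 4.
There are 2l+1 = 9 values of m_l.
cos θ_min = 4/√20, so θ_min ≈ 26.57°.
L_z,max = lℏ = 4ℏ.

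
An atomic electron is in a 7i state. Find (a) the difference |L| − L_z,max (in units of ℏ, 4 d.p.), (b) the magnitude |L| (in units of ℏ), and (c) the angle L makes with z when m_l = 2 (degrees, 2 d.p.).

The 7i subshell has l = 6.
|L| − L_z,max = (√42 − 6)ℏ ≈ 0.4807ℏ.
|L| = ℏ√(6·7) = √42 ℏ ≈ 6.481ℏ.
For m_l = 2: cos θ = 2/√42, θ ≈ 72.02°.

|L|−L_z,max ≈ 0.4807ℏ; |L| = √42 ℏ ≈ 6.481ℏ; θ(m_l=2) ≈ 72.02°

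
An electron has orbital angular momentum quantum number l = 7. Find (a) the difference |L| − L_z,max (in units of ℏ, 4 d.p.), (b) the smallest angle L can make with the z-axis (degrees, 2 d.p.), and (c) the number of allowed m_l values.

|L| − L_z,max = (2√14 − 7)ℏ ≈ 0.4833ℏ.
cos θ_min = 7/√56, so θ_min ≈ 20.70°.
There are 2l+1 = 15 values of m_l.

|L|−L_z,max ≈ 0.4833ℏ; θ_min ≈ 20.70°; 15 values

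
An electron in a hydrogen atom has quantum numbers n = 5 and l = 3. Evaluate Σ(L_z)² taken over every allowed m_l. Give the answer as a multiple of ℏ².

Σ(L_z)² = 28 ℏ²

m_l runs from −3 to 3, i.e. {-3, -2, -1, 0, 1, 2, 3}.
Σ m_l² = 2·(1 + 4 + 9) = 28.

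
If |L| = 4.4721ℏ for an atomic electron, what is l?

|L| = ℏ√(l(l+1)), so l(l+1) = 20.
The positive root is l = 4.

l = 4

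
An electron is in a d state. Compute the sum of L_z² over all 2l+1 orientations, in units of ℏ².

The letter d corresponds to l = 2.
m_l runs from −2 to 2, i.e. {-2, -1, 0, 1, 2}.
Σ m_l² = l(l+1)(2l+1)/3 = 2·3·5/3 = 10.

Σ(L_z)² = 10 ℏ²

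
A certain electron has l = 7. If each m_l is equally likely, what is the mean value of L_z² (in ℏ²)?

⟨L_z²⟩ = 18.67 ℏ²

m_l ∈ {-7, -6, -5, -4, -3, -2, -1, 0, 1, 2, 3, 4, 5, 6, 7}.
⟨L_z²⟩ = ℏ²·l(l+1)/3 = 18.67ℏ².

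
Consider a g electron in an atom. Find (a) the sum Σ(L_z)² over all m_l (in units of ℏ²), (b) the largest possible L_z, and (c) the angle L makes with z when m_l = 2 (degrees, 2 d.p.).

Σ(L_z)² = 60 ℏ²; L_z,max = 4ℏ; θ(m_l=2) ≈ 63.43°

The letter g corresponds to l = 4.
Σ m_l² = 60, so Σ(L_z)² = 60 ℏ².
L_z,max = lℏ = 4ℏ.
For m_l = 2: cos θ = 2/√20, θ ≈ 63.43°.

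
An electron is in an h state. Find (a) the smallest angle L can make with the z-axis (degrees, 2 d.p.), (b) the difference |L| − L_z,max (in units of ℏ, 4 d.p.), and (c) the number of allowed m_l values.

θ_min ≈ 24.09°; |L|−L_z,max ≈ 0.4772ℏ; 11 values

An h state has l = 5.
cos θ_min = 5/√30, so θ_min ≈ 24.09°.
|L| − L_z,max = (√30 − 5)ℏ ≈ 0.4772ℏ.
There are 2l+1 = 11 values of m_l.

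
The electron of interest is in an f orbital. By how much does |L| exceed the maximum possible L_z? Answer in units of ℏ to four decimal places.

F corresponds to l = 3.
|L| = 2√3 ℏ ≈ 3.4641ℏ, while L_z,max = lℏ = 3ℏ.
The difference is (2√3 − 3)ℏ ≈ 0.4641ℏ.

|L| − L_z,max ≈ 0.4641ℏ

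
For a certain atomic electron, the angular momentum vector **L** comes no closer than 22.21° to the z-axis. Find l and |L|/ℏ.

cos θ_min = l/√(l(l+1)) = √(l/(l+1)), so l/(l+1) = cos²(22.21°) = 0.8571.
Thus l = 0.8571/(1 − 0.8571) ≈ 6.
Then |L| = ℏ√(6·7) = √42 ℏ.

l = 6, |L| = √42 ℏ ≈ 6.481ℏ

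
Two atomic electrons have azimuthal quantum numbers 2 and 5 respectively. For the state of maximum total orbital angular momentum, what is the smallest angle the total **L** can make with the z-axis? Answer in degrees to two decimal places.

By the triangle rule, |l₁ − l₂| ≤ L ≤ l₁ + l₂.
L ∈ {3, 4, 5, 6, 7}.
The maximum is L = 7, with |L_tot| = ℏ√(7·8) = 2√14 ℏ.
The minimum angle with z is arccos(7/√56) ≈ 20.70°.

θ_min ≈ 20.70°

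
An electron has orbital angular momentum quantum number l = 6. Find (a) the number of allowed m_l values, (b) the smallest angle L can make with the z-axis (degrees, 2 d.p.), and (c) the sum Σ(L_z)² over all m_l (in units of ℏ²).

13 values; θ_min ≈ 22.21°; Σ(L_z)² = 182 ℏ²

There are 2l+1 = 13 values of m_l.
cos θ_min = 6/√42, so θ_min ≈ 22.21°.
Σ m_l² = 182, so Σ(L_z)² = 182 ℏ².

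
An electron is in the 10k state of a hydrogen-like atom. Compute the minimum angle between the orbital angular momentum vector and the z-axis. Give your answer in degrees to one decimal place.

θ_min ≈ 20.7°

The 10k subshell has l = 7.
|L| = √(l(l+1)) ℏ = 2√14 ℏ.
The smallest angle corresponds to the largest L_z, i.e. m_l = l = 7, giving L_z = 7ℏ.
cos θ_min = 7/√56, so θ_min ≈ 20.7°.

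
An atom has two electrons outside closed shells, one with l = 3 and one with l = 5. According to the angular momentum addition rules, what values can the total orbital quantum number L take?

Angular momentum addition gives L = |l₁ − l₂|, …, l₁ + l₂.
Allowed values: L = 2, 3, 4, 5, 6, 7, 8.

L = 2, 3, 4, 5, 6, 7, 8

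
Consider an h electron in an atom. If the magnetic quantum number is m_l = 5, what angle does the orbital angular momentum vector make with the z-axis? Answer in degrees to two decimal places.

The letter h corresponds to l = 5.
|L|² = l(l+1)ℏ² = 30ℏ², so |L| = √30 ℏ.
L_z = m_l ℏ = 5ℏ.
cos θ = L_z/|L| = 5/√30, so θ ≈ 24.09°.

θ ≈ 24.09°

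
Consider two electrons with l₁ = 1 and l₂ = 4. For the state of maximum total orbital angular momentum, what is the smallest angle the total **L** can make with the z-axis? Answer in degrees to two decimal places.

θ_min ≈ 24.09°

By the triangle rule, |l₁ − l₂| ≤ L ≤ l₁ + l₂.
So L can be 3, 4, 5.
The maximum is L = 5, with |L_tot| = ℏ√(5·6) = √30 ℏ.
The minimum angle with z is arccos(5/√30) ≈ 24.09°.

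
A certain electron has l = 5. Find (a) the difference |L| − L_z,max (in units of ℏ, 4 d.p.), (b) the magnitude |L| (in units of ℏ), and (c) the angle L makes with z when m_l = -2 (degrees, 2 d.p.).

|L|−L_z,max ≈ 0.4772ℏ; |L| = √30 ℏ ≈ 5.477ℏ; θ(m_l=-2) ≈ 111.42°

|L| − L_z,max = (√30 − 5)ℏ ≈ 0.4772ℏ.
|L| = ℏ√(5·6) = √30 ℏ ≈ 5.477ℏ.
For m_l = -2: cos θ = -2/√30, θ ≈ 111.42°.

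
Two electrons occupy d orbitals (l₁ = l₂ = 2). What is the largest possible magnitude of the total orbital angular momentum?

L runs from |2 − 2| = 0 to 2 + 2 = 4.
L ∈ {0, 1, 2, 3, 4}.
The largest magnitude corresponds to L = 4: |L_tot| = ℏ√(4·5) = 2√5 ℏ.

|L_tot|_max = 2√5 ℏ ≈ 4.472ℏ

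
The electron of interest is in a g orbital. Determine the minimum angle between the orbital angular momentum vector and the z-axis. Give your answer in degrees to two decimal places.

θ_min ≈ 26.57°

For a g orbital, l = 4.
|L| = ℏ√(l(l+1)) = 2√5 ℏ.
The smallest angle corresponds to the largest L_z, i.e. m_l = l = 4, giving L_z = 4ℏ.
cos θ_min = 4/√20, so θ_min ≈ 26.57°.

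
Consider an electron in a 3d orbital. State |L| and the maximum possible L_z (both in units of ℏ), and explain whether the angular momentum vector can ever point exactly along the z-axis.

The 3d subshell has l = 2.
|L| = √6 ℏ ≈ 2.4495ℏ, while L_z,max = lℏ = 2ℏ.
Since |L| > L_z,max, the vector can never point exactly along z; the closest it comes is θ_min = arccos(2/√6) ≈ 35.3°.

No: L_z,max = 2ℏ < |L| = √6 ℏ ≈ 2.449ℏ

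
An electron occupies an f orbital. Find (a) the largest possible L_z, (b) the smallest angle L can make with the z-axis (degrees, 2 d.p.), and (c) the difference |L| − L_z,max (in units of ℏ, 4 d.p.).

L_z,max = 3ℏ; θ_min ≈ 30.00°; |L|−L_z,max ≈ 0.4641ℏ

For an f orbital, l = 3.
L_z,max = lℏ = 3ℏ.
cos θ_min = 3/√12, so θ_min ≈ 30.00°.
|L| − L_z,max = (2√3 − 3)ℏ ≈ 0.4641ℏ.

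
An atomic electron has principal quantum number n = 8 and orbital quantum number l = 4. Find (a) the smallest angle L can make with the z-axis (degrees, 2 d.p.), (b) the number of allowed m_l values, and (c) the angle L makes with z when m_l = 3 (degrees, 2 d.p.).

cos θ_min = 4/√20, so θ_min ≈ 26.57°.
There are 2l+1 = 9 values of m_l.
For m_l = 3: cos θ = 3/√20, θ ≈ 47.87°.

θ_min ≈ 26.57°; 9 values; θ(m_l=3) ≈ 47.87°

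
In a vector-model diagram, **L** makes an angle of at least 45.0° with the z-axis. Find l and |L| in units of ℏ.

l = 1, |L| = √2 ℏ ≈ 1.414ℏ

cos θ_min = l/√(l(l+1)) = √(l/(l+1)), so l/(l+1) = cos²(45.0°) = 0.5000.
Thus l = 0.5000/(1 − 0.5000) ≈ 1.
Then |L| = ℏ√(1·2) = √2 ℏ.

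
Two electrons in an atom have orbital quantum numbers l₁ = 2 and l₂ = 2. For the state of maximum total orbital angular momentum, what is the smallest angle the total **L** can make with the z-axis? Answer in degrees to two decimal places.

By the triangle rule, |l₁ − l₂| ≤ L ≤ l₁ + l₂.
So L can be 0, 1, 2, 3, 4.
The maximum is L = 4, with |L_tot| = ℏ√(4·5) = 2√5 ℏ.
The minimum angle with z is arccos(4/√20) ≈ 26.57°.

θ_min ≈ 26.57°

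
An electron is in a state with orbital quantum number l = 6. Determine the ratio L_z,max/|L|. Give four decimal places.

|L| = √42 ℏ ≈ 6.4807ℏ, while L_z,max = lℏ = 6ℏ.
L_z,max/|L| = 6/√42 = 0.9258.

L_z,max/|L| = 0.9258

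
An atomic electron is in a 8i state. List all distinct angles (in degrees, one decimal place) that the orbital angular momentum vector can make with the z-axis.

θ ∈ {22.2°, 39.5°, 51.9°, 62.4°, 72.0°, 81.1°, 90.0°, 98.9°, 108.0°, 117.6°, 128.1°, 140.5°, 157.8°}

For 8i, l = 6.
|L|² = l(l+1)ℏ² = 42ℏ², so |L| = √42 ℏ.
cos θ = m_l/√42 for each m_l ∈ {-6, -5, -4, -3, -2, -1, 0, 1, 2, 3, 4, 5, 6}.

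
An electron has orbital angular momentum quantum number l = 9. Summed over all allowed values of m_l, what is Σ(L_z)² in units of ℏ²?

m_l ∈ {-9, -8, -7, -6, -5, -4, -3, -2, -1, 0, 1, 2, 3, 4, 5, 6, 7, 8, 9}.
Σ m_l² = l(l+1)(2l+1)/3 = 9·10·19/3 = 570.

Σ(L_z)² = 570 ℏ²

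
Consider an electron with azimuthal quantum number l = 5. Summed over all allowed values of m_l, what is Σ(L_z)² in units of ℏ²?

m_l ∈ {-5, -4, -3, -2, -1, 0, 1, 2, 3, 4, 5}.
Summing m² from −5 to 5: Σ m_l² = 110.

Σ(L_z)² = 110 ℏ²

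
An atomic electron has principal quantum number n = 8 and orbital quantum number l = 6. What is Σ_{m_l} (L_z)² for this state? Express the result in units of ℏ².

Σ(L_z)² = 182 ℏ²

m_l runs from −6 to 6, i.e. {-6, -5, -4, -3, -2, -1, 0, 1, 2, 3, 4, 5, 6}.
Σ m_l² = l(l+1)(2l+1)/3 = 6·7·13/3 = 182.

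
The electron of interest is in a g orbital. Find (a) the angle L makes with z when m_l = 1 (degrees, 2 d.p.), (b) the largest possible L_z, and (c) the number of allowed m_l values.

A g state has l = 4.
For m_l = 1: cos θ = 1/√20, θ ≈ 77.08°.
L_z,max = lℏ = 4ℏ.
There are 2l+1 = 9 values of m_l.

θ(m_l=1) ≈ 77.08°; L_z,max = 4ℏ; 9 values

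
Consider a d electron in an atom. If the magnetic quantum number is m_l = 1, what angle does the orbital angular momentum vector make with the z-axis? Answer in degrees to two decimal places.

For a d orbital, l = 2.
|L| = ℏ√(l(l+1)) = √6 ℏ.
L_z = m_l ℏ = 1ℏ.
cos θ = L_z/|L| = 1/√6, so θ ≈ 65.91°.

θ ≈ 65.91°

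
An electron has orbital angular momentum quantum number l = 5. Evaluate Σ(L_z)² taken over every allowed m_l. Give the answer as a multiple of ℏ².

The allowed m_l values are -5, -4, -3, -2, -1, 0, 1, 2, 3, 4, 5.
Σ m_l² = l(l+1)(2l+1)/3 = 5·6·11/3 = 110.

Σ(L_z)² = 110 ℏ²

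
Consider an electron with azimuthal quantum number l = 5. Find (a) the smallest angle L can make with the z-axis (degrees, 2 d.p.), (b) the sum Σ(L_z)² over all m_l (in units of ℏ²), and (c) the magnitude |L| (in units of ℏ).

cos θ_min = 5/√30, so θ_min ≈ 24.09°.
Σ m_l² = 110, so Σ(L_z)² = 110 ℏ².
|L| = ℏ√(5·6) = √30 ℏ ≈ 5.477ℏ.

θ_min ≈ 24.09°; Σ(L_z)² = 110 ℏ²; |L| = √30 ℏ ≈ 5.477ℏ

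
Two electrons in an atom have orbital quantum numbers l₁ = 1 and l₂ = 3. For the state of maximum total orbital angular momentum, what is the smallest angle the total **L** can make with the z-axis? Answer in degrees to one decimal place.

θ_min ≈ 26.6°

By the triangle rule, |l₁ − l₂| ≤ L ≤ l₁ + l₂.
L ∈ {2, 3, 4}.
The maximum is L = 4, with |L_tot| = ℏ√(4·5) = 2√5 ℏ.
The minimum angle with z is arccos(4/√20) ≈ 26.6°.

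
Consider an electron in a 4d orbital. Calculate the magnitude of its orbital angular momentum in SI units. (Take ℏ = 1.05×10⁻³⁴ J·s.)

|L| = 2.57×10⁻³⁴ J·s

The 4d subshell has l = 2.
|L| = ℏ√(l(l+1)) = ℏ√(2·3) = √6 ℏ
Numerically, |L| = 2.449 × (1.05×10⁻³⁴ J·s) = 2.57×10⁻³⁴ J·s.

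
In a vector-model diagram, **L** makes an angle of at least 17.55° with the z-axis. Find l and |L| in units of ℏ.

l = 10, |L| = √110 ℏ ≈ 10.488ℏ

At minimum angle, m_l = l, so cos θ = l/√(l(l+1)); cos²θ = l/(l+1) = 0.9091.
l = cos²θ/sin²θ ≈ 10.
Then |L| = ℏ√(10·11) = √110 ℏ.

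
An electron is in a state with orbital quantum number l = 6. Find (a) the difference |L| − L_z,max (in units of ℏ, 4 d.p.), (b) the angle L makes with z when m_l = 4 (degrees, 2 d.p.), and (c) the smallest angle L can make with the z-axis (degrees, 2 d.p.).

|L| − L_z,max = (√42 − 6)ℏ ≈ 0.4807ℏ.
For m_l = 4: cos θ = 4/√42, θ ≈ 51.89°.
cos θ_min = 6/√42, so θ_min ≈ 22.21°.

|L|−L_z,max ≈ 0.4807ℏ; θ(m_l=4) ≈ 51.89°; θ_min ≈ 22.21°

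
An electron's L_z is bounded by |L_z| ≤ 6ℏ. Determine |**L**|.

Since max m_l = l, l = 6.
Then |L| = ℏ√(6·7) = √42 ℏ.

|L| = √42 ℏ ≈ 6.481ℏ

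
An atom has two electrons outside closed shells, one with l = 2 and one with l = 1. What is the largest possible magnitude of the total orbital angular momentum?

|L_tot|_max = 2√3 ℏ ≈ 3.464ℏ

Angular momentum addition gives L = |l₁ − l₂|, …, l₁ + l₂.
So L can be 1, 2, 3.
The largest magnitude corresponds to L = 3: |L_tot| = ℏ√(3·4) = 2√3 ℏ.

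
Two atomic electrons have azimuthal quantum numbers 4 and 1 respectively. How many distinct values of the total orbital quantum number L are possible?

3

The total orbital quantum number L ranges from |l₁ − l₂| to l₁ + l₂ in integer steps.
L ∈ {3, 4, 5}.
That is 3 values.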